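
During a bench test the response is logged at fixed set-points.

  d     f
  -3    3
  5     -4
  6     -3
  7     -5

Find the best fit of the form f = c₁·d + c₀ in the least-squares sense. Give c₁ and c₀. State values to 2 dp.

Forming MᵀM = [[119, 15]; [15, 4]] and Mᵀf = [-82, -9]ᵀ gives MᵀM·[c₁, c₀]ᵀ = Mᵀf.
Δ = 119·4 − 15² = 251.
c₁ = ((-82)·4 − 15·(-9))/251 = -193/251; c₀ = (119·(-9) − 15·(-82))/251 = 159/251.

c₁ = -0.77, c₀ = 0.63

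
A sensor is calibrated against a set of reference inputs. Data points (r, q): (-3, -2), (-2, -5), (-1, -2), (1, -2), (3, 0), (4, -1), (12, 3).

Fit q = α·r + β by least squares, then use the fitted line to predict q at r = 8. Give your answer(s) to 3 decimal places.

q̂ = 1.253

With design matrix A, AᵀA = [[184, 14]; [14, 7]] and Aᵀq = [48, -9]ᵀ.
det = 184·7 − 14² = 1092.
α = (48·7 − 14·(-9))/1092 = 11/26; β = (184·(-9) − 14·48)/1092 = -194/91.
At r = 8: q̂ = (11/26)·(8) + (-194/91)·(1) = 114/91.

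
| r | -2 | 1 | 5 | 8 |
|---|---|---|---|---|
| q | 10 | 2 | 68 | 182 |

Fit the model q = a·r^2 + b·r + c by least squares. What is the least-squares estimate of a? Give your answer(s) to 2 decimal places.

Sums needed: Σr^2·r^2 = 4738, Σr^2·r = 630, Σr^2 = 94, Σr·r = 94, Σr = 12, Σ1 = 4.
And Σr^2·q = 13390, Σr·q = 1778, Σq = 262.
Normal equations: [[4738, 630, 94]; [630, 94, 12]; [94, 12, 4]]·[a, b, c]ᵀ = [13390, 1778, 262]ᵀ.
Row-reducing yields a = 61/21, b = -66/203, c = -1088/609.

a = 2.90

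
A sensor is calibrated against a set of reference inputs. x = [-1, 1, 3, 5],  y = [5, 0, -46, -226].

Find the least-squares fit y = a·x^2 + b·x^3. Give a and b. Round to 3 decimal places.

The normal system AᵀA·[a, b]ᵀ = Aᵀy is [[708, 3368]; [3368, 16356]]·[a, b]ᵀ = [-6059, -29497]ᵀ.
Determinant 708·16356 − 3368² = 236624.
a = ((-6059)·16356 − 3368·(-29497))/236624 = 61223/59156; b = (708·(-29497) − 3368·(-6059))/236624 = -119291/59156.

a = 1.035, b = -2.017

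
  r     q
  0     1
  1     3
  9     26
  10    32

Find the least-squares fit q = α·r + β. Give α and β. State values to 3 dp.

α = 3.012, β = 0.439

MᵀM·[α, β]ᵀ = Mᵀq reads: 182·α + 20·β = 557;  20·α + 4·β = 62.
Determinant 182·4 − 20² = 328.
α = (557·4 − 20·62)/328 = 247/82; β = (182·62 − 20·557)/328 = 18/41.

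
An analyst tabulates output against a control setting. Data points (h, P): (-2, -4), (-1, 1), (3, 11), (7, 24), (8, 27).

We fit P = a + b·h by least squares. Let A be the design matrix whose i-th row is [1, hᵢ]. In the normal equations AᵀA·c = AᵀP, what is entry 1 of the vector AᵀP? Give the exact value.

Entry 1 ↔ basis 1, so (AᵀP)_{1} = Σᵢ Pᵢ = (1)·(-4) + (1)·(1) + (1)·(11) + (1)·(24) + (1)·(27) = 59.

59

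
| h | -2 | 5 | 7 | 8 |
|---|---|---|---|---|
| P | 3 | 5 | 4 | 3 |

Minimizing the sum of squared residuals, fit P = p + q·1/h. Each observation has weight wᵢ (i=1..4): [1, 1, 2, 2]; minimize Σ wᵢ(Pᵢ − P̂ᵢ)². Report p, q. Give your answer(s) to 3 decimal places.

p = 3.608, q = 1.498

MᵀWM·[p, q]ᵀ = MᵀWP reads: 6·p + (33/140)·q = 22;  (33/140)·p + (14193/39200)·q = 39/28.
(Σwᵢ·1 = 6, Σwᵢ·1/h = 33/140, Σwᵢ·1/h·1/h = 14193/39200, Σwᵢ·P = 22, Σwᵢ·1/h·P = 39/28.)
Eliminating q: (14193/39200)·(row 1) − (33/140)·(row 2) gives (4149/1960)·p = (14193/39200)·22 − (33/140)·(39/28) = 2673/350, so p = 8316/2305.
Then q = ((39/28) − (33/140)·(8316/2305))/(14193/39200) = 2072/1383.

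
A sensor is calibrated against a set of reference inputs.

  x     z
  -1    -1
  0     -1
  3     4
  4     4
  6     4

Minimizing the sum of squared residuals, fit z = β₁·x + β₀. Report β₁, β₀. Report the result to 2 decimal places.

β₁ = 0.87, β₀ = -0.10

The normal system MᵀM·[β₁, β₀]ᵀ = Mᵀz is [[62, 12]; [12, 5]]·[β₁, β₀]ᵀ = [53, 10]ᵀ.
Determinant 62·5 − 12² = 166.
β₁ = (53·5 − 12·10)/166 = 145/166; β₀ = (62·10 − 12·53)/166 = -8/83.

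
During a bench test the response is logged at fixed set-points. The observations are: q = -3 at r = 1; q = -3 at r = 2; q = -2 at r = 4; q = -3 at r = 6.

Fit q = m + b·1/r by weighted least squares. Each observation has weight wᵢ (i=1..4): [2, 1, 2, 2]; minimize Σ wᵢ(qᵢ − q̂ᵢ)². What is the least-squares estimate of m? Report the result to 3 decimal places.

Sums needed: Σwᵢ·1 = 7, Σwᵢ·1/r = 10/3, Σwᵢ·1/r·1/r = 175/72.
For MᵀWq: Σwᵢ·q = -19, Σwᵢ·1/r·q = -19/2.
Normal equations: [[7, 10/3]; [10/3, 175/72]]·[m, b]ᵀ = [-19, -19/2]ᵀ.
det = 7·(175/72) − (10/3)² = 425/72.
m = ((-19)·(175/72) − (10/3)·(-19/2))/(425/72) = -209/85; b = (7·(-19/2) − (10/3)·(-19))/(425/72) = -228/425.

m = -2.459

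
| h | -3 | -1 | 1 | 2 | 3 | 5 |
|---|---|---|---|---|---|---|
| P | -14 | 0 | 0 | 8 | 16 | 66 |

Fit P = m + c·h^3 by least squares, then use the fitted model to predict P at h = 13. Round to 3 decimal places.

P̂ = 1151.988

MᵀM·[m, c]ᵀ = MᵀP reads: 6·m + 133·c = 76;  133·m + 17149·c = 9124.
(Σ1 = 6, Σh^3 = 133, Σh^3·h^3 = 17149, ΣP = 76, Σh^3·P = 9124.)
Eliminating c: 17149·(row 1) − 133·(row 2) gives 85205·m = 17149·76 − 133·9124 = 89832, so m = 89832/85205.
Then c = (9124 − 133·(89832/85205))/17149 = 44636/85205.
At h = 13: P̂ = (89832/85205)·(1) + (44636/85205)·(2197) = 98155124/85205.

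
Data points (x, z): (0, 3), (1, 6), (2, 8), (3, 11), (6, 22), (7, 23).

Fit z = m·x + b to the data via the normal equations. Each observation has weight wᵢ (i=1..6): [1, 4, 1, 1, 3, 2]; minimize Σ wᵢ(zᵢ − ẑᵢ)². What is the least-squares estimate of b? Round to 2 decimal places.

b = 2.82

From the data, Σwᵢ·x·x = 223, Σwᵢ·x = 41, Σwᵢ·1 = 12.
And Σwᵢ·x·z = 791, Σwᵢ·z = 158.
So AᵀWA·[m, b]ᵀ = AᵀWz: [[223, 41]; [41, 12]]·[m, b]ᵀ = [791, 158]ᵀ.
Eliminating b: 12·(row 1) − 41·(row 2) gives 995·m = 12·791 − 41·158 = 3014, so m = 3014/995.
Then b = (158 − 41·(3014/995))/12 = 2803/995.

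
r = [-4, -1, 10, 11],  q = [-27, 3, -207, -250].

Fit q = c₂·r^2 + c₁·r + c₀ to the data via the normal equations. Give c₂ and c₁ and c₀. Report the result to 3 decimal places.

c₂ = -2.067, c₁ = -0.431, c₀ = 4.461

The normal system XᵀX·[c₂, c₁, c₀]ᵀ = Xᵀq is [[24898, 2266, 238]; [2266, 238, 16]; [238, 16, 4]]·[c₂, c₁, c₀]ᵀ = [-51379, -4715, -481]ᵀ.
Inverting the 3×3 Gram matrix, [c₂, c₁, c₀]ᵀ = [-32531/15738, -3388/7869, 35102/7869]ᵀ.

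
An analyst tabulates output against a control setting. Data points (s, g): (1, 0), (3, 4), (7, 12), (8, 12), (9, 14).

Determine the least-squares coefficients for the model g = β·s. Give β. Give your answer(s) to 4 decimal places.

The normal equations are: 204·β = 318.
(Σs·s = 204, Σs·g = 318.)
β = 318/204 = 1.55882.

β = 1.5588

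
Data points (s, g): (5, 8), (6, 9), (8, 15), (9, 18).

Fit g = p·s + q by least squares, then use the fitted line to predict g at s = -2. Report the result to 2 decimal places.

ĝ = -10.90

Normal-equation sums: Σs·s = 206, Σs = 28, Σ1 = 4.
For Aᵀg: Σs·g = 376, Σg = 50.
Determinant 206·4 − 28² = 40.
p = (376·4 − 28·50)/40 = 13/5; q = (206·50 − 28·376)/40 = -57/10.
At s = -2: ĝ = (13/5)·(-2) + (-57/10)·(1) = -109/10.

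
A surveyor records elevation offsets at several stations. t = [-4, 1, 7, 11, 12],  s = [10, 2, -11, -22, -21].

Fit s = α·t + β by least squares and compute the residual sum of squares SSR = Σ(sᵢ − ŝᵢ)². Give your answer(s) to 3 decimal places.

SSR = 8.448

Entries of MᵀM: Σt·t = 331, Σt = 27, Σ1 = 5.
Right-hand side: Σt·s = -609, Σs = -42.
So MᵀM·[α, β]ᵀ = Mᵀs: [[331, 27]; [27, 5]]·[α, β]ᵀ = [-609, -42]ᵀ.
det = 331·5 − 27² = 926.
α = ((-609)·5 − 27·(-42))/926 = -1911/926; β = (331·(-42) − 27·(-609))/926 = 2541/926.
Residuals: -925/926, 611/463, 325/463, -946/463, 945/926; SSR = 7823/926.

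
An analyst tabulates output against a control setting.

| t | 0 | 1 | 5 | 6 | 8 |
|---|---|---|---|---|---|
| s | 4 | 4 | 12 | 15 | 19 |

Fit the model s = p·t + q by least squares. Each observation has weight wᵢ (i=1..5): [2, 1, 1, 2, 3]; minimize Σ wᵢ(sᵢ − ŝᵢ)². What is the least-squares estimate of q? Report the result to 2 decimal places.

q = 3.30

XᵀWX·[p, q]ᵀ = XᵀWs reads: 290·p + 42·q = 700;  42·p + 9·q = 111.
Eliminating q: 9·(row 1) − 42·(row 2) gives 846·p = 9·700 − 42·111 = 1638, so p = 91/47.
Then q = (111 − 42·(91/47))/9 = 155/47.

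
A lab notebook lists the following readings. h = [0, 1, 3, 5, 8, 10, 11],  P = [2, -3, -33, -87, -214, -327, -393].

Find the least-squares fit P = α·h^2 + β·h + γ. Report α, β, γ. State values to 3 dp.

The normal equations are: 29444·α + 2996·β + 320·γ = -96424;  2996·α + 320·β + 38·γ = -9842;  320·α + 38·β + 7·γ = -1055.
Inverting the 3×3 Gram matrix, [α, β, γ]ᵀ = [-131465/43752, -127843/43752, 18297/7292]ᵀ.

α = -3.005, β = -2.922, γ = 2.509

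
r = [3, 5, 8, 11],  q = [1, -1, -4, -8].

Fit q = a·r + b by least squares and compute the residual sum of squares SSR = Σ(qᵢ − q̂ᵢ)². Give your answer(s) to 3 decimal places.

SSR = 0.259

Forming AᵀA = [[219, 27]; [27, 4]] and Aᵀq = [-122, -12]ᵀ gives AᵀA·[a, b]ᵀ = Aᵀq.
Eliminating b: 4·(row 1) − 27·(row 2) gives 147·a = 4·(-122) − 27·(-12) = -164, so a = -164/147.
Then b = ((-12) − 27·(-164/147))/4 = 222/49.
Residuals: -9/49, 1/21, 58/147, -38/147; SSR = 38/147.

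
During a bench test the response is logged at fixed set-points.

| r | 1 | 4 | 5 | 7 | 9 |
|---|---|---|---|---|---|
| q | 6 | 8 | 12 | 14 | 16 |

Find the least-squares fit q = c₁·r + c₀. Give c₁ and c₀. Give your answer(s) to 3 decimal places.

c₁ = 1.326, c₀ = 4.304

Compute the Gram sums: Σr·r = 172, Σr = 26, Σ1 = 5.
Moment sums: Σr·q = 340, Σq = 56.
MᵀM·[c₁, c₀]ᵀ = Mᵀq becomes [[172, 26]; [26, 5]]·[c₁, c₀]ᵀ = [340, 56]ᵀ.
det = 172·5 − 26² = 184.
c₁ = (340·5 − 26·56)/184 = 61/46; c₀ = (172·56 − 26·340)/184 = 99/23.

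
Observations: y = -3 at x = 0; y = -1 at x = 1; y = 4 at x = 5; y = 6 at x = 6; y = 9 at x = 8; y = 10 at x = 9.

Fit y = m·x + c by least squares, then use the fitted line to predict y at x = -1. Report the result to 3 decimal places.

The normal system MᵀM·[m, c]ᵀ = Mᵀy is [[207, 29]; [29, 6]]·[m, c]ᵀ = [217, 25]ᵀ.
Δ = 207·6 − 29² = 401.
m = (217·6 − 29·25)/401 = 577/401; c = (207·25 − 29·217)/401 = -1118/401.
At x = -1: ŷ = (577/401)·(-1) + (-1118/401)·(1) = -1695/401.

ŷ = -4.227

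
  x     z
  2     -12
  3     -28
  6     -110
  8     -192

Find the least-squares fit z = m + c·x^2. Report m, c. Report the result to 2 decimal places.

The normal equations are: 4·m + 113·c = -342;  113·m + 5489·c = -16548.
Δ = 4·5489 − 113² = 9187.
m = ((-342)·5489 − 113·(-16548))/9187 = -7314/9187; c = (4·(-16548) − 113·(-342))/9187 = -27546/9187.

m = -0.80, c = -3.00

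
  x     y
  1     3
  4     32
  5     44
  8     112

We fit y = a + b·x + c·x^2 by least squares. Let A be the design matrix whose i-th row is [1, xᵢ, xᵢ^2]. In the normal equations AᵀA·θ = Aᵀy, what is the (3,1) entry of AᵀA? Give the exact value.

106

Row 3 ↔ basis x^2, column 1 ↔ basis 1, so (AᵀA)_{3,1} = Σᵢ x^2 = (1)·(1) + (16)·(1) + (25)·(1) + (64)·(1) = 106.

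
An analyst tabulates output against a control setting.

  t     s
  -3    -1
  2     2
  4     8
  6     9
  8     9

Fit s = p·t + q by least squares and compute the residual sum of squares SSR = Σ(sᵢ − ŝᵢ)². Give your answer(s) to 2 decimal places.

The normal system AᵀA·[p, q]ᵀ = Aᵀs is [[129, 17]; [17, 5]]·[p, q]ᵀ = [165, 27]ᵀ.
Eliminating q: 5·(row 1) − 17·(row 2) gives 356·p = 5·165 − 17·27 = 366, so p = 183/178.
Then q = (27 − 17·(183/178))/5 = 339/178.
Residuals: 16/89, -349/178, 353/178, 165/178, -201/178; SSR = 885/89.

SSR = 9.94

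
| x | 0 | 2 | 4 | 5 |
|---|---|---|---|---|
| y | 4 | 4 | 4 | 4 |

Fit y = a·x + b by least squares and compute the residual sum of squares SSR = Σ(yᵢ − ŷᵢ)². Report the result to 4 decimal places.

With design matrix A, AᵀA = [[45, 11]; [11, 4]] and Aᵀy = [44, 16]ᵀ.
Eliminating b: 4·(row 1) − 11·(row 2) gives 59·a = 4·44 − 11·16 = 0, so a = 0.
Then b = (16 − 11·0)/4 = 4.
Residuals: 0, 0, 0, 0; SSR = 0.

SSR = 0.0000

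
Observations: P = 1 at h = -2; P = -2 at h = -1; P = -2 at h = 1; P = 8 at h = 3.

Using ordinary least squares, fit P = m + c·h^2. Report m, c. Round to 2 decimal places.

Setting ∂/∂m … = 0 gives: 4·m + 15·c = 5;  15·m + 99·c = 72.
Determinant 4·99 − 15² = 171.
m = (5·99 − 15·72)/171 = -65/19; c = (4·72 − 15·5)/171 = 71/57.

m = -3.42, c = 1.25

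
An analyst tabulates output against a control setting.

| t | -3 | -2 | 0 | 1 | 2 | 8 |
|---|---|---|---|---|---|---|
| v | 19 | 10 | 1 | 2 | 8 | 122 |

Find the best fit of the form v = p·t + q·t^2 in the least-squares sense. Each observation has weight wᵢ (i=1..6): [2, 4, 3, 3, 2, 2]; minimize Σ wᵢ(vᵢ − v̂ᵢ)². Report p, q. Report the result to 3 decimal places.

p = -0.568, q = 1.979

From the data, Σwᵢ·t·t = 173, Σwᵢ·t·t^2 = 957, Σwᵢ·t^2·t^2 = 8453.
Moment sums: Σwᵢ·t·v = 1796, Σwᵢ·t^2·v = 16188.
AᵀWA·[p, q]ᵀ = AᵀWv becomes [[173, 957]; [957, 8453]]·[p, q]ᵀ = [1796, 16188]ᵀ.
det = 173·8453 − 957² = 546520.
p = (1796·8453 − 957·16188)/546520 = -38791/68315; q = (173·16188 − 957·1796)/546520 = 135219/68315.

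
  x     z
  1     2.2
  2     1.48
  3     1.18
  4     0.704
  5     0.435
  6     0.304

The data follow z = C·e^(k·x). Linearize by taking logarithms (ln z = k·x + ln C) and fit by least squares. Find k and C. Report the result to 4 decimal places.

With ln zᵢ as the transformed response and xᵢ as the regressor:
XᵀX = [[91.0000, 21.0000]; [21.0000, 6]], rhs = [-10.6412, -1.0281]ᵀ  (here Σx = 21.0000, Σ(x)² = 91.0000, Σln z = -1.0281, Σx·ln z = -10.6412).
Solving (det = 105.0000): k = -0.40245, ln C = 1.23723, so C = exp(1.23723) = 3.44604.

k = -0.4025, C = 3.4460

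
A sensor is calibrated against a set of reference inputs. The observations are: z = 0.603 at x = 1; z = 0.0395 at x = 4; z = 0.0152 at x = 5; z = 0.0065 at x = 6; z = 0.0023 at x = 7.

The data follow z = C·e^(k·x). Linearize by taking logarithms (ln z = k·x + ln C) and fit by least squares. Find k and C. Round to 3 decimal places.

k = -0.922, C = 1.543

Linearized form: ln z = k·x + ln C. From the 5 transformed points,
AᵀA = [[127.0000, 23.0000]; [23.0000, 5]], rhs = [-107.1036, -19.0346]ᵀ  (here Σx = 23.0000, Σ(x)² = 127.0000, Σln z = -19.0346, Σx·ln z = -107.1036).
Δ = 127.0000·5 − (23.0000)² = 106.0000; k = (-107.1036·5 − 23.0000·-19.0346)/106.0000 = -0.92192, ln C = (127.0000·-19.0346 − 23.0000·-107.1036)/106.0000 = 0.43391, so C = exp(0.43391) = 1.54328.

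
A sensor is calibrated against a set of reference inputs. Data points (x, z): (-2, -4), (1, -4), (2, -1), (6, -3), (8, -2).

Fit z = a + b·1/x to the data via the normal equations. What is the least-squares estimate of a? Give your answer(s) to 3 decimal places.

The normal system MᵀM·[a, b]ᵀ = Mᵀz is [[5, 31/24]; [31/24, 889/576]]·[a, b]ᵀ = [-14, -13/4]ᵀ.
det = 5·(889/576) − (31/24)² = 871/144.
a = ((-14)·(889/576) − (31/24)·(-13/4))/(871/144) = -2507/871; b = (5·(-13/4) − (31/24)·(-14))/(871/144) = 264/871.

a = -2.878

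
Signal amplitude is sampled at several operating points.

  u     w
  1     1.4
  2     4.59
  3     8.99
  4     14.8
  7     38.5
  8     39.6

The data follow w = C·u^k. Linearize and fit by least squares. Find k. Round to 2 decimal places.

Taking logs, ln w = k·ln u + ln C, so regress ln w on ln u.
AᵀA = [[11.7199, 7.2034]; [7.2034, 6]], rhs = [21.9583, 14.0806]ᵀ  (here Σln u = 7.2034, Σ(ln u)² = 11.7199, Σln w = 14.0806, Σln u·ln w = 21.9583).
Solving (det = 18.4301): k = 1.64521, ln C = 0.37157.

k = 1.65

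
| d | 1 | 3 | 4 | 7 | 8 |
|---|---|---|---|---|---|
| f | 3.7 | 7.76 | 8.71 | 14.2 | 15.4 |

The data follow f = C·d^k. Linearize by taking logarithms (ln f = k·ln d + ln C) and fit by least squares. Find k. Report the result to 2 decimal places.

Linearized form: ln f = k·ln d + ln C. From the 5 transformed points,
AᵀA = [[11.2394, 6.5103]; [6.5103, 5]], rhs = [16.1006, 10.9094]ᵀ  (here Σln d = 6.5103, Σ(ln d)² = 11.2394, Σln f = 10.9094, Σln d·ln f = 16.1006).
Δ = 11.2394·5 − (6.5103)² = 13.8136; k = (16.1006·5 − 6.5103·10.9094)/13.8136 = 0.68627, ln C = (11.2394·10.9094 − 6.5103·16.1006)/13.8136 = 1.28832.

k = 0.69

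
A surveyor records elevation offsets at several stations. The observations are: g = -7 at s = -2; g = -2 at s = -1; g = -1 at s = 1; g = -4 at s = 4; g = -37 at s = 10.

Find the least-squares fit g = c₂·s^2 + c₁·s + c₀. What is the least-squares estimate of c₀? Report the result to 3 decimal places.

Entries of AᵀA: Σs^2·s^2 = 10274, Σs^2·s = 1056, Σs^2 = 122, Σs·s = 122, Σs = 12, Σ1 = 5.
And Σs^2·g = -3795, Σs·g = -371, Σg = -51.
AᵀA·[c₂, c₁, c₀]ᵀ = Aᵀg becomes [[10274, 1056, 122]; [1056, 122, 12]; [122, 12, 5]]·[c₂, c₁, c₀]ᵀ = [-3795, -371, -51]ᵀ.
Inverting the 3×3 Gram matrix, [c₂, c₁, c₀]ᵀ = [-13329/27118, 36815/27118, -2838/1937]ᵀ.

c₀ = -1.465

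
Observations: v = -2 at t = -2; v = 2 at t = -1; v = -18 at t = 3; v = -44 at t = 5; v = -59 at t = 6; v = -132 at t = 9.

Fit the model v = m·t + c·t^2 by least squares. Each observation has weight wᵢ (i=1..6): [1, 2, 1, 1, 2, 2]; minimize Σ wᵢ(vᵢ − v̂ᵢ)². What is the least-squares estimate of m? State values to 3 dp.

m = -1.446

Sums needed: Σwᵢ·t·t = 274, Σwᵢ·t·t^2 = 2032, Σwᵢ·t^2·t^2 = 16438.
And Σwᵢ·t·v = -3358, Σwᵢ·t^2·v = -26898.
So AᵀWA·[m, c]ᵀ = AᵀWv: [[274, 2032]; [2032, 16438]]·[m, c]ᵀ = [-3358, -26898]ᵀ.
Eliminating c: 16438·(row 1) − 2032·(row 2) gives 374988·m = 16438·(-3358) − 2032·(-26898) = -542068, so m = -135517/93747.
Then c = ((-26898) − 2032·(-135517/93747))/16438 = -136649/93747.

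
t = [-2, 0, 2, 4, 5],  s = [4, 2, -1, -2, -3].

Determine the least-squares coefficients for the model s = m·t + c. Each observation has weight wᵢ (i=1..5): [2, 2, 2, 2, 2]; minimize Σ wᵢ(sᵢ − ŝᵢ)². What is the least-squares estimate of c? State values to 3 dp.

Normal-equation sums: Σwᵢ·t·t = 98, Σwᵢ·t = 18, Σwᵢ·1 = 10.
Moment sums: Σwᵢ·t·s = -66, Σwᵢ·s = 0.
XᵀWX·[m, c]ᵀ = XᵀWs becomes [[98, 18]; [18, 10]]·[m, c]ᵀ = [-66, 0]ᵀ.
Determinant 98·10 − 18² = 656.
m = ((-66)·10 − 18·0)/656 = -165/164; c = (98·0 − 18·(-66))/656 = 297/164.

c = 1.811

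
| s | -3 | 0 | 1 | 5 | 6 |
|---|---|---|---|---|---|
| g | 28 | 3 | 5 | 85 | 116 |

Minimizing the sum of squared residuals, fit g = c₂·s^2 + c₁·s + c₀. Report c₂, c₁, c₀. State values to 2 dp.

Forming AᵀA = [[2003, 315, 71]; [315, 71, 9]; [71, 9, 5]] and Aᵀg = [6558, 1042, 237]ᵀ gives AᵀA·[c₂, c₁, c₀]ᵀ = Aᵀg.
Inverting the 3×3 Gram matrix, [c₂, c₁, c₀]ᵀ = [49793/16226, 12121/16226, 20117/8113]ᵀ.

c₂ = 3.07, c₁ = 0.75, c₀ = 2.48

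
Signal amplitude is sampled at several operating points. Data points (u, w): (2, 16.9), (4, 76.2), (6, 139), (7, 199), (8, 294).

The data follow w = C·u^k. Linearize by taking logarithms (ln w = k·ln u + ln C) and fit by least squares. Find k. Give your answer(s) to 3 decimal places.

k = 1.988

Linearized form: ln w = k·ln u + ln C. From the 5 transformed points,
Σln u = 7.8966, Σ(ln u)² = 13.7233, Σln w = 23.0720, Σln u·ln w = 38.9274.
Equations: 13.7233·k + 7.8966·ln C = 38.9274;  7.8966·k + 5·ln C = 23.0720.
Solving (det = 6.2610): k = 1.98811, ln C = 1.47457.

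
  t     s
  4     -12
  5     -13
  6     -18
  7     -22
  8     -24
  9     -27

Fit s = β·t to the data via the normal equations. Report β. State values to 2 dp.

β = -2.99

Normal-equation sums: Σt·t = 271.
For Mᵀs: Σt·s = -810.
Normal equations: [[271]]·[β]ᵀ = [-810]ᵀ.
β = (-810)/271 = -2.98893.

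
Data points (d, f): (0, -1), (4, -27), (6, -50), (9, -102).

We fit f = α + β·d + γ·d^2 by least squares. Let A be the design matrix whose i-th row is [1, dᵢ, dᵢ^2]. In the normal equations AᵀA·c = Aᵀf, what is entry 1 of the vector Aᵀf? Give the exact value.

Entry 1 ↔ basis 1, so (Aᵀf)_{1} = Σᵢ fᵢ = (1)·(-1) + (1)·(-27) + (1)·(-50) + (1)·(-102) = -180.

-180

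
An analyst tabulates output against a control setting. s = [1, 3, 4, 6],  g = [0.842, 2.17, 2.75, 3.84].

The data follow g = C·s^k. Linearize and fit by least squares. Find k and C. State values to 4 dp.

k = 0.8489, C = 0.8457

Taking logs, ln g = k·ln s + ln C, so regress ln g on ln s.
Σln s = 4.2767, Σ(ln s)² = 6.3392, Σln g = 2.9598, Σln s·ln g = 4.6643.
Equations: 6.3392·k + 4.2767·ln C = 4.6643;  4.2767·k + 4·ln C = 2.9598.
Slope k = (n·Σln s·ln g − Σln s·Σln g)/(n·Σ(ln s)² − (Σln s)²) = (4·4.6643 − 4.2767·2.9598)/7.0668 = 0.84888; ln C = (Σln g − k·Σln s)/n = -0.16764, so C = exp(-0.16764) = 0.84566.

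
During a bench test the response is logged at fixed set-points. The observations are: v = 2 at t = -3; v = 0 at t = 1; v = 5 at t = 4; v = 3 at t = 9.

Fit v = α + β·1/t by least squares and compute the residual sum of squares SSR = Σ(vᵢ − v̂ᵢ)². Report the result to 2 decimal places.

Entries of AᵀA: Σ1 = 4, Σ1/t = 37/36, Σ1/t·1/t = 1537/1296.
For Aᵀv: Σv = 10, Σ1/t·v = 11/12.
AᵀA·[α, β]ᵀ = Aᵀv becomes [[4, 37/36]; [37/36, 1537/1296]]·[α, β]ᵀ = [10, 11/12]ᵀ.
Determinant 4·(1537/1296) − (37/36)² = 59/16.
α = (10·(1537/1296) − (37/36)·(11/12))/(59/16) = 14149/4779; β = (4·(11/12) − (37/36)·10)/(59/16) = -952/531.
Residuals: -7447/4779, -5581/4779, 11888/4779, 380/1593; SSR = 47966/4779.

SSR = 10.04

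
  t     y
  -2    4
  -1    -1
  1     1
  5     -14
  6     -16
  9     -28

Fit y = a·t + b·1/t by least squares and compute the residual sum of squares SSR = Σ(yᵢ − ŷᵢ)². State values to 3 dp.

From the data, Σt·t = 148, Σt·1/t = 6, Σ1/t·1/t = 9437/4050.
For Mᵀy: Σt·y = -424, Σ1/t·y = -386/45.
MᵀM·[a, b]ᵀ = Mᵀy becomes [[148, 6]; [6, 9437/4050]]·[a, b]ᵀ = [-424, -386/45]ᵀ.
Eliminating b: (9437/4050)·(row 1) − 6·(row 2) gives (625438/2025)·a = (9437/4050)·(-424) − 6·(-386/45) = -1896424/2025, so a = -948212/312719.
Then b = ((-386/45) − 6·(-948212/312719))/(9437/4050) = 1290420/312719.
Residuals: -338/312719, 29489/312719, -29489/312719, 104910/312719, 470698/312719, -365604/312719; SSR = 1176674/312719.

SSR = 3.763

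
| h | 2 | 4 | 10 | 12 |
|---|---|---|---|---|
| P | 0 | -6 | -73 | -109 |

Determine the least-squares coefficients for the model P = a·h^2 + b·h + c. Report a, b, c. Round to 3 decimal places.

MᵀM·[a, b, c]ᵀ = MᵀP reads: 31008·a + 2800·b + 264·c = -23092;  2800·a + 264·b + 28·c = -2062;  264·a + 28·b + 4·c = -188.
Inverting the 3×3 Gram matrix, [a, b, c]ᵀ = [-15/16, 293/136, -7/34]ᵀ.

a = -0.938, b = 2.154, c = -0.206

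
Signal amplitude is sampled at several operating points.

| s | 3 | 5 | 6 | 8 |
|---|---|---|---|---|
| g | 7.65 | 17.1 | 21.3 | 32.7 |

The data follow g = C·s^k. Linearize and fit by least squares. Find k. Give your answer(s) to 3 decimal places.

Let Y = ln g. Fitting Y = k·ln s + ln C by least squares:
Σln s = 6.5793, Σ(ln s)² = 11.3317, Σln g = 11.4199, Σln s·ln g = 19.5369.
Equations: 11.3317·k + 6.5793·ln C = 19.5369;  6.5793·k + 4·ln C = 11.4199.
Solving (det = 2.0403): k = 1.47700, ln C = 0.42558.

k = 1.477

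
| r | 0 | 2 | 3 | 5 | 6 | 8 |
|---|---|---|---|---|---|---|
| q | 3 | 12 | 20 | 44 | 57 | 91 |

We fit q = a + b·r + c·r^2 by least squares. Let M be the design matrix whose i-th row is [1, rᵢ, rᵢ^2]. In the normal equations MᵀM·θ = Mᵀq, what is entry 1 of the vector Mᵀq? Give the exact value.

Entry 1 ↔ basis 1, so (Mᵀq)_{1} = Σᵢ qᵢ = (1)·(3) + (1)·(12) + (1)·(20) + (1)·(44) + (1)·(57) + (1)·(91) = 227.

227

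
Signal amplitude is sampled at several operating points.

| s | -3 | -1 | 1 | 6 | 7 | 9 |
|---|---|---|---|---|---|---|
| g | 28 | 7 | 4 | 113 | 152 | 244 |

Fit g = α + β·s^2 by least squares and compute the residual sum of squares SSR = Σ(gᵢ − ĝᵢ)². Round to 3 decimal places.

Entries of XᵀX: Σ1 = 6, Σs^2 = 177, Σs^2·s^2 = 10341.
For Xᵀg: Σg = 548, Σs^2·g = 31543.
Normal equations: [[6, 177]; [177, 10341]]·[α, β]ᵀ = [548, 31543]ᵀ.
Eliminating β: 10341·(row 1) − 177·(row 2) gives 30717·α = 10341·548 − 177·31543 = 83757, so α = 27919/10239.
Then β = (31543 − 177·(27919/10239))/10341 = 30754/10239.
Residuals: -18013/10239, 13000/10239, -17717/10239, 21944/10239, 21463/10239, -20677/10239; SSR = 70876/3413.

SSR = 20.766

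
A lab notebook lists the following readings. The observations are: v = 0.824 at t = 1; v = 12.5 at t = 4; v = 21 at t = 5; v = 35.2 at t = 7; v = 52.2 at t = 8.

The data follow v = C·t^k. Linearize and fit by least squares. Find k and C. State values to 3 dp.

k = 1.972, C = 0.826

With ln vᵢ as the transformed response and ln tᵢ as the regressor:
Over the data: Σln t = 7.0211, Σ(ln t)² = 12.6227, Σln v = 12.8928, Σln t·ln v = 23.5552.
Normal system: [[12.6227, 7.0211]; [7.0211, 5]]·[k, ln C]ᵀ = [23.5552, 12.8928]ᵀ.
Slope k = (n·Σln t·ln v − Σln t·Σln v)/(n·Σ(ln t)² − (Σln t)²) = (5·23.5552 − 7.0211·12.8928)/13.8181 = 1.97239; ln C = (Σln v − k·Σln t)/n = -0.19110, so C = exp(-0.19110) = 0.82605.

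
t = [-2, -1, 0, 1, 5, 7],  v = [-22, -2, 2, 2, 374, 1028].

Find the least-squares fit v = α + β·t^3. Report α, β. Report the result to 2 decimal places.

The normal system MᵀM·[α, β]ᵀ = Mᵀv is [[6, 460]; [460, 133340]]·[α, β]ᵀ = [1382, 399534]ᵀ.
Δ = 6·133340 − 460² = 588440.
α = (1382·133340 − 460·399534)/588440 = 12256/14711; β = (6·399534 − 460·1382)/588440 = 440371/147110.

α = 0.83, β = 2.99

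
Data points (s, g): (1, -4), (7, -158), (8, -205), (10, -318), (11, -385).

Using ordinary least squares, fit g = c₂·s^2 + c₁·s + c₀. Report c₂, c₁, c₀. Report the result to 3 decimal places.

c₂ = -3.111, c₁ = -0.722, c₀ = -0.200

Forming MᵀM = [[31139, 3187, 335]; [3187, 335, 37]; [335, 37, 5]] and Mᵀg = [-99251, -10165, -1070]ᵀ gives MᵀM·[c₂, c₁, c₀]ᵀ = Mᵀg.
Row-reducing yields c₂ = -26627/8558, c₁ = -6175/8558, c₀ = -854/4279.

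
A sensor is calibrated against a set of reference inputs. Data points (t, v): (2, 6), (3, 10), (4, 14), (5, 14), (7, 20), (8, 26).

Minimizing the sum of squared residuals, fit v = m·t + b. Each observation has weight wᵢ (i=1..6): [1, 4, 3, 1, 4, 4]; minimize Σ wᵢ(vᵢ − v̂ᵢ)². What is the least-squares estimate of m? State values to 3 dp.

Sums needed: Σwᵢ·t·t = 565, Σwᵢ·t = 91, Σwᵢ·1 = 17.
And Σwᵢ·t·v = 1762, Σwᵢ·v = 286.
XᵀWX·[m, b]ᵀ = XᵀWv becomes [[565, 91]; [91, 17]]·[m, b]ᵀ = [1762, 286]ᵀ.
Δ = 565·17 − 91² = 1324.
m = (1762·17 − 91·286)/1324 = 982/331; b = (565·286 − 91·1762)/1324 = 312/331.

m = 2.967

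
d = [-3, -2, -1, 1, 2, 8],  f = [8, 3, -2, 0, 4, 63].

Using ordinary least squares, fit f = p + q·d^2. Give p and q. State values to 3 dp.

Entries of MᵀM: Σ1 = 6, Σd^2 = 83, Σd^2·d^2 = 4211.
Right-hand side: Σf = 76, Σd^2·f = 4130.
det = 6·4211 − 83² = 18377.
p = (76·4211 − 83·4130)/18377 = -22754/18377; q = (6·4130 − 83·76)/18377 = 18472/18377.

p = -1.238, q = 1.005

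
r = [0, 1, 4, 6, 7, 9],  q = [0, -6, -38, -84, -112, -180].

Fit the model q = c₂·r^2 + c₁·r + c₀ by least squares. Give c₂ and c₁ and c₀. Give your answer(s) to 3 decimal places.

c₂ = -2.058, c₁ = -1.405, c₀ = -0.916

Setting ∂/∂c₂ … = 0 gives: 10515·c₂ + 1353·c₁ + 183·c₀ = -23706;  1353·c₂ + 183·c₁ + 27·c₀ = -3066;  183·c₂ + 27·c₁ + 6·c₀ = -420.
Solving the 3×3 system (Gaussian elimination) gives c₂ = -1317/640, c₁ = -899/640, c₀ = -293/320.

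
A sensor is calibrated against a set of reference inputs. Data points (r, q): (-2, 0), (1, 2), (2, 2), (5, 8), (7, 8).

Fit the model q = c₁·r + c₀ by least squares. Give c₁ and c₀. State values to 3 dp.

c₁ = 1.016, c₀ = 1.358

Setting ∂/∂c₁ … = 0 gives: 83·c₁ + 13·c₀ = 102;  13·c₁ + 5·c₀ = 20.
(Σr·r = 83, Σr = 13, Σ1 = 5, Σr·q = 102, Σq = 20.)
Δ = 83·5 − 13² = 246.
c₁ = (102·5 − 13·20)/246 = 125/123; c₀ = (83·20 − 13·102)/246 = 167/123.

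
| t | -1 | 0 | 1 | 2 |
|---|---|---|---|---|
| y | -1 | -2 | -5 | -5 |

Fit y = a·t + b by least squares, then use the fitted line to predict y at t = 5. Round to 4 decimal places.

Setting ∂/∂a … = 0 gives: 6·a + 2·b = -14;  2·a + 4·b = -13.
Determinant 6·4 − 2² = 20.
a = ((-14)·4 − 2·(-13))/20 = -3/2; b = (6·(-13) − 2·(-14))/20 = -5/2.
At t = 5: ŷ = (-3/2)·(5) + (-5/2)·(1) = -10.

ŷ = -10.0000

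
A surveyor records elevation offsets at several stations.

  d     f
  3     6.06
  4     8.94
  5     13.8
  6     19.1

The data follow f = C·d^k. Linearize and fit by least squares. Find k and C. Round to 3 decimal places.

k = 1.672, C = 0.933

Let Y = ln f. Fitting Y = k·ln d + ln C by least squares:
Σln d = 5.8861, Σ(ln d)² = 8.9295, Σln f = 9.5666, Σln d·ln f = 14.5255.
Equations: 8.9295·k + 5.8861·ln C = 14.5255;  5.8861·k + 4·ln C = 9.5666.
Solving (det = 1.0716): k = 1.67219, ln C = -0.06902, so C = exp(-0.06902) = 0.93331.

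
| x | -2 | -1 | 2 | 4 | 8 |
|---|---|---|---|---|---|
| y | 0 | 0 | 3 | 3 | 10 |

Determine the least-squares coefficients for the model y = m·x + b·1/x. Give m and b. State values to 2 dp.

Setting ∂/∂m … = 0 gives: 89·m + 5·b = 98;  5·m + (101/64)·b = 7/2.
det = 89·(101/64) − 5² = 7389/64.
m = (98·(101/64) − 5·(7/2))/(7389/64) = 2926/2463; b = (89·(7/2) − 5·98)/(7389/64) = -3808/2463.

m = 1.19, b = -1.55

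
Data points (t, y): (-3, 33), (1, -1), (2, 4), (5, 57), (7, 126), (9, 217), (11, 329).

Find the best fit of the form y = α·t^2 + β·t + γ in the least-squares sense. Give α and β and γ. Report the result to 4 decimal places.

The normal equations are: 24326·α + 2510·β + 290·γ = 65297;  2510·α + 290·β + 32·γ = 6647;  290·α + 32·β + 7·γ = 765.
Inverting the 3×3 Gram matrix, [α, β, γ]ᵀ = [641121/213988, -593113/213988, -231761/106994]ᵀ.

α = 2.9961, β = -2.7717, γ = -2.1661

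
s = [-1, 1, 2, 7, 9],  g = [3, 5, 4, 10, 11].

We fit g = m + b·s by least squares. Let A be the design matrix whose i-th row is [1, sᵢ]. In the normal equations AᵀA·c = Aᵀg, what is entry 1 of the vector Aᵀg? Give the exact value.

Entry 1 ↔ basis 1, so (Aᵀg)_{1} = Σᵢ gᵢ = (1)·(3) + (1)·(5) + (1)·(4) + (1)·(10) + (1)·(11) = 33.

33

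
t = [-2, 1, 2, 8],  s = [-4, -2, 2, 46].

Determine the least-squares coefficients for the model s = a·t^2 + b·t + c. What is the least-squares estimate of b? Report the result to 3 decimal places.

Forming MᵀM = [[4129, 513, 73]; [513, 73, 9]; [73, 9, 4]] and Mᵀs = [2934, 378, 42]ᵀ gives MᵀM·[a, b, c]ᵀ = Mᵀs.
Solving the 3×3 system (Gaussian elimination) gives a = 5155/8634, b = 4107/2878, c = -15572/4317.

b = 1.427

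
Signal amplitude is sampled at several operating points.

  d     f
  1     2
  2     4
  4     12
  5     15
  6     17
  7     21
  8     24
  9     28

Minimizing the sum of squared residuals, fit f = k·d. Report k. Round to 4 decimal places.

From the data, Σd·d = 276.
Moment sums: Σd·f = 826.
Hence k = 826 / 276 ≈ 2.99275.

k = 2.9928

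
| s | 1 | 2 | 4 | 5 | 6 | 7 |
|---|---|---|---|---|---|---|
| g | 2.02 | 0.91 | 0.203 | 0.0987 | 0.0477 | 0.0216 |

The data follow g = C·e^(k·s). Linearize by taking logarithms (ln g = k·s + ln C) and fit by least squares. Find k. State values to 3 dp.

k = -0.750

With ln gᵢ as the transformed response and sᵢ as the regressor:
XᵀX = [[131.0000, 25.0000]; [25.0000, 6]], rhs = [-62.5444, -10.1793]ᵀ  (here Σs = 25.0000, Σ(s)² = 131.0000, Σln g = -10.1793, Σs·ln g = -62.5444).
Δ = 131.0000·6 − (25.0000)² = 161.0000; k = (-62.5444·6 − 25.0000·-10.1793)/161.0000 = -0.75021, ln C = (131.0000·-10.1793 − 25.0000·-62.5444)/161.0000 = 1.42932.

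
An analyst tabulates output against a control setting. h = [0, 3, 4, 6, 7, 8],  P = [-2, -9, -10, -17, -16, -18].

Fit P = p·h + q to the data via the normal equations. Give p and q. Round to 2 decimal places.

Normal-equation sums: Σh·h = 174, Σh = 28, Σ1 = 6.
Moment sums: Σh·P = -425, ΣP = -72.
Normal equations: [[174, 28]; [28, 6]]·[p, q]ᵀ = [-425, -72]ᵀ.
Δ = 174·6 − 28² = 260.
p = ((-425)·6 − 28·(-72))/260 = -267/130; q = (174·(-72) − 28·(-425))/260 = -157/65.

p = -2.05, q = -2.42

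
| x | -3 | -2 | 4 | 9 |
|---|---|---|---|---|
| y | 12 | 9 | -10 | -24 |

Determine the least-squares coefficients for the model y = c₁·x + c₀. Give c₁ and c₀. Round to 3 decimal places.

Compute the Gram sums: Σx·x = 110, Σx = 8, Σ1 = 4.
Moment sums: Σx·y = -310, Σy = -13.
So MᵀM·[c₁, c₀]ᵀ = Mᵀy: [[110, 8]; [8, 4]]·[c₁, c₀]ᵀ = [-310, -13]ᵀ.
Determinant 110·4 − 8² = 376.
c₁ = ((-310)·4 − 8·(-13))/376 = -142/47; c₀ = (110·(-13) − 8·(-310))/376 = 525/188.

c₁ = -3.021, c₀ = 2.793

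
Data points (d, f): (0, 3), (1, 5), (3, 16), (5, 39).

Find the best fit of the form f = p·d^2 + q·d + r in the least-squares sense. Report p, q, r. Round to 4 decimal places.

p = 1.4045, q = 0.1332, r = 3.1608

The normal system XᵀX·[p, q, r]ᵀ = Xᵀf is [[707, 153, 35]; [153, 35, 9]; [35, 9, 4]]·[p, q, r]ᵀ = [1124, 248, 63]ᵀ.
Row-reducing yields p = 559/398, q = 53/398, r = 629/199.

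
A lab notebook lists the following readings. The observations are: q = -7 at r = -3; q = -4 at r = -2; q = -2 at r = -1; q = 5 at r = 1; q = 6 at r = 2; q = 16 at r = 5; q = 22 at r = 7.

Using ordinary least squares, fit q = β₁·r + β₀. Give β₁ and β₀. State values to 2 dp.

Entries of AᵀA: Σr·r = 93, Σr = 9, Σ1 = 7.
Right-hand side: Σr·q = 282, Σq = 36.
Determinant 93·7 − 9² = 570.
β₁ = (282·7 − 9·36)/570 = 55/19; β₀ = (93·36 − 9·282)/570 = 27/19.

β₁ = 2.89, β₀ = 1.42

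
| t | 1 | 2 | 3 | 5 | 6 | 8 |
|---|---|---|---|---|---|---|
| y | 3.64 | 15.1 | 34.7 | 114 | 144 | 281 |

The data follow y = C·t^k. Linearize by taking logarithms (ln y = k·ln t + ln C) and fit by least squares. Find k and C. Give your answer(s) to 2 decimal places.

k = 2.09, C = 3.59

With ln yᵢ as the transformed response and ln tᵢ as the regressor:
Σln t = 7.2724, Σ(ln t)² = 11.8122, Σln y = 22.8978, Σln t·ln y = 34.0301.
Equations: 11.8122·k + 7.2724·ln C = 34.0301;  7.2724·k + 6·ln C = 22.8978.
Slope k = (n·Σln t·ln y − Σln t·Σln y)/(n·Σ(ln t)² − (Σln t)²) = (6·34.0301 − 7.2724·22.8978)/17.9853 = 2.09388; ln C = (Σln y − k·Σln t)/n = 1.27837, so C = exp(1.27837) = 3.59080.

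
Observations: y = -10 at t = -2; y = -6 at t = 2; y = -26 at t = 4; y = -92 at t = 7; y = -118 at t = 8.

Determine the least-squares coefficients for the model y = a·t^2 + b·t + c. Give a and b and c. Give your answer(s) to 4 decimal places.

Sums needed: Σt^2·t^2 = 6785, Σt^2·t = 919, Σt^2 = 137, Σt·t = 137, Σt = 19, Σ1 = 5.
Right-hand side: Σt^2·y = -12540, Σt·y = -1684, Σy = -252.
Normal equations: [[6785, 919, 137]; [919, 137, 19]; [137, 19, 5]]·[a, b, c]ᵀ = [-12540, -1684, -252]ᵀ.
Solving the 3×3 system (Gaussian elimination) gives a = -7892/3927, b = 1500/1309, c = 1220/3927.

a = -2.0097, b = 1.1459, c = 0.3107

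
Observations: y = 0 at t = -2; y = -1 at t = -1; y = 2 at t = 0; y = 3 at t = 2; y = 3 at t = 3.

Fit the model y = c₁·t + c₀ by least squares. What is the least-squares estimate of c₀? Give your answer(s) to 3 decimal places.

Entries of XᵀX: Σt·t = 18, Σt = 2, Σ1 = 5.
For Xᵀy: Σt·y = 16, Σy = 7.
So XᵀX·[c₁, c₀]ᵀ = Xᵀy: [[18, 2]; [2, 5]]·[c₁, c₀]ᵀ = [16, 7]ᵀ.
Determinant 18·5 − 2² = 86.
c₁ = (16·5 − 2·7)/86 = 33/43; c₀ = (18·7 − 2·16)/86 = 47/43.

c₀ = 1.093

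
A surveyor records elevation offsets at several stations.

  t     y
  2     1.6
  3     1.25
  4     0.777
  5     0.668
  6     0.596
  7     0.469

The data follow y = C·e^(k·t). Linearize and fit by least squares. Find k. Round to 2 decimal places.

k = -0.24

Linearized form: ln y = k·t + ln C. From the 6 transformed points,
AᵀA = [[139.0000, 27.0000]; [27.0000, 6]], rhs = [-9.8223, -1.2373]ᵀ  (here Σt = 27.0000, Σ(t)² = 139.0000, Σln y = -1.2373, Σt·ln y = -9.8223).
Slope k = (n·Σt·ln y − Σt·Σln y)/(n·Σ(t)² − (Σt)²) = (6·-9.8223 − 27.0000·-1.2373)/105.0000 = -0.24311; ln C = (Σln y − k·Σt)/n = 0.88779.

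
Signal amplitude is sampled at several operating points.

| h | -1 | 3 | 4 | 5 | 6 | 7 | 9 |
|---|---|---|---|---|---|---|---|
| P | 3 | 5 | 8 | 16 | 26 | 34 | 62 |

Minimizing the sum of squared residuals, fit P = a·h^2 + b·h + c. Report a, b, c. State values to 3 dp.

a = 0.930, b = -1.568, c = 0.567

Sums needed: Σh^2·h^2 = 11221, Σh^2·h = 1503, Σh^2 = 217, Σh·h = 217, Σh = 33, Σ1 = 7.
Moment sums: Σh^2·P = 8200, Σh·P = 1076, ΣP = 154.
Inverting the 3×3 Gram matrix, [a, b, c]ᵀ = [4953/5327, -1193/761, 3020/5327]ᵀ.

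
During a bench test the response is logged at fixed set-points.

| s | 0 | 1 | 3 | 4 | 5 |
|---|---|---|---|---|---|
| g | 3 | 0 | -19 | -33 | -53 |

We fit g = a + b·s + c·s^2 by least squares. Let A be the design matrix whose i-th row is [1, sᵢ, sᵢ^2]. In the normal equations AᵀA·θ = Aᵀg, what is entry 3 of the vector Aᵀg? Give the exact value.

-2024

Entry 3 ↔ basis s^2, so (Aᵀg)_{3} = Σᵢ (s^2)·gᵢ = (0)·(3) + (1)·(0) + (9)·(-19) + (16)·(-33) + (25)·(-53) = -2024.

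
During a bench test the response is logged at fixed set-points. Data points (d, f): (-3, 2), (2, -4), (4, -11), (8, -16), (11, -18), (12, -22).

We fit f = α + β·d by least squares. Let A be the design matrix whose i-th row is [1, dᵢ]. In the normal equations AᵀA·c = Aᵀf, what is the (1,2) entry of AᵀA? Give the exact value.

Row 1 ↔ basis 1, column 2 ↔ basis d, so (AᵀA)_{1,2} = Σᵢ d = (1)·(-3) + (1)·(2) + (1)·(4) + (1)·(8) + (1)·(11) + (1)·(12) = 34.

34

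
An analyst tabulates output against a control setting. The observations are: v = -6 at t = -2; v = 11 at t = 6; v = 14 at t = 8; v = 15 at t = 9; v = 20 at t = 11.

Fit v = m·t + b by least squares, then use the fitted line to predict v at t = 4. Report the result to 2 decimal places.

v̂ = 6.07

Sums needed: Σt·t = 306, Σt = 32, Σ1 = 5.
For Xᵀv: Σt·v = 545, Σv = 54.
Eliminating b: 5·(row 1) − 32·(row 2) gives 506·m = 5·545 − 32·54 = 997, so m = 997/506.
Then b = (54 − 32·(997/506))/5 = -458/253.
At t = 4: v̂ = (997/506)·(4) + (-458/253)·(1) = 1536/253.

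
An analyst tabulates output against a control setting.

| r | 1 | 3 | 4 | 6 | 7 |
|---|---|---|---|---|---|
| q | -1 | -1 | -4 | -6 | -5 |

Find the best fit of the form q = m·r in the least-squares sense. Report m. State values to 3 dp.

m = -0.820

Forming XᵀX = [[111]] and Xᵀq = [-91]ᵀ gives XᵀX·[m]ᵀ = Xᵀq.
m = (-91)/111 = -0.81982.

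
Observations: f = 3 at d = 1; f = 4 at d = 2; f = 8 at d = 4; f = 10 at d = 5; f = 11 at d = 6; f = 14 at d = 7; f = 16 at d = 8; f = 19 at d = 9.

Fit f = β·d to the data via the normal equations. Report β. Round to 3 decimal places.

β = 2.014

With design matrix M, MᵀM = [[276]] and Mᵀf = [556]ᵀ.
β = 556/276 = 2.01449.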